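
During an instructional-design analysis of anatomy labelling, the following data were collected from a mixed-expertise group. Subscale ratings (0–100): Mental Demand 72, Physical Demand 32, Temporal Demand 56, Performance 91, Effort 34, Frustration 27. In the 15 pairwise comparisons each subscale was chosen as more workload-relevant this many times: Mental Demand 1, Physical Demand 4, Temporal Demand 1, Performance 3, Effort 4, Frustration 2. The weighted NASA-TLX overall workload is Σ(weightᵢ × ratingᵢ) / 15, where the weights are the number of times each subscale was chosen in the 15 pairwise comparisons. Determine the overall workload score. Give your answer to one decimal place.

The tallies are the weights (they sum to 15).
Weighted sum = 1·72 + 4·32 + 1·56 + 3·91 + 4·34 + 2·27
            = 72 + 128 + 56 + 273 + 136 + 54 = 719.
Overall workload = 719 / 15 = 47.9333 ≈ 47.9.

47.9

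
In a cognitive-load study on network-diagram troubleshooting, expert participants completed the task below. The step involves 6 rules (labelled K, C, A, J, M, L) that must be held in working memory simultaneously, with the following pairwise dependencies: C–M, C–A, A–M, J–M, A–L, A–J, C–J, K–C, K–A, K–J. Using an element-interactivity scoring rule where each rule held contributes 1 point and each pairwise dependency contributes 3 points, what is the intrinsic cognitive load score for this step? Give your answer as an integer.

36

Count of rules held simultaneously: 6.
Count of pairwise dependencies listed: 10.
Element contribution: 6 × 1 = 6.
Interaction contribution: 10 × 3 = 30.
Intrinsic load = 6 + 30 = 36.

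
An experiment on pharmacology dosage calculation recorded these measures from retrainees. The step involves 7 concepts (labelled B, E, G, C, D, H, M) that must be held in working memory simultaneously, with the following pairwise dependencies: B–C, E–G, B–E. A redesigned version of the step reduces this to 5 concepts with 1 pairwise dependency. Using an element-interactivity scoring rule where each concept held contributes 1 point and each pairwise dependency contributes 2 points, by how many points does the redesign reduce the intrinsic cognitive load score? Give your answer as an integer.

6

Original: 7 × 1 + 3 × 2 = 7 + 6 = 13.
Redesigned: 5 × 1 + 1 × 2 = 5 + 2 = 7.
Reduction = 13 − 7 = 6.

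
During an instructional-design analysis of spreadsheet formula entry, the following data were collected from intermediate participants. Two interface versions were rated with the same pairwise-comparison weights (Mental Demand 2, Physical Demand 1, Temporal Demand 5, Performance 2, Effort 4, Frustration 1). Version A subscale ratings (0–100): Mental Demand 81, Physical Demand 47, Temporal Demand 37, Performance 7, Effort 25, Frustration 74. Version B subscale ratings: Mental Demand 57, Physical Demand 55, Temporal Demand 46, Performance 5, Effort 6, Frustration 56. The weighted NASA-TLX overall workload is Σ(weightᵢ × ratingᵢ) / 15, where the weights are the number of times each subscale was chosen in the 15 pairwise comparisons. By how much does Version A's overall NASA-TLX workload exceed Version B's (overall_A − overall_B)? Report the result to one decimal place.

Version A weighted sum = 2·81 + 1·47 + 5·37 + 2·7 + 4·25 + 1·74 = 162 + 47 + 185 + 14 + 100 + 74 = 582; overall_A = 582/15 = 38.8000.
Version B weighted sum = 2·57 + 1·55 + 5·46 + 2·5 + 4·6 + 1·56 = 114 + 55 + 230 + 10 + 24 + 56 = 489; overall_B = 489/15 = 32.6000.
Difference = 38.8000 − 32.6000 = 6.2000 ≈ 6.2.

6.2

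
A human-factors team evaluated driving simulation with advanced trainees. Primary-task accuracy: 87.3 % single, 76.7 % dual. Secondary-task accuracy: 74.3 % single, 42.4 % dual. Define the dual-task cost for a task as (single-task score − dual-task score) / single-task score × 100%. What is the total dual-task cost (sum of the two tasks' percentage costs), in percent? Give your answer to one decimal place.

55.1

Primary cost = (87.3 − 76.7) / 87.3 × 100% = 12.1420%.
Secondary cost = (74.3 − 42.4) / 74.3 × 100% = 42.9341%.
Total = 12.1420% + 42.9341% = 55.0761% ≈ 55.1%.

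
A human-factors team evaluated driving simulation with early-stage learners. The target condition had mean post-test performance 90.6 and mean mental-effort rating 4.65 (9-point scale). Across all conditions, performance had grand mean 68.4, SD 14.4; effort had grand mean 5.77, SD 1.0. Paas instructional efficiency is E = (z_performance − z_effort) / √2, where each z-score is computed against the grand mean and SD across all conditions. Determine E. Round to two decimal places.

z_performance = (90.6 − 68.4) / 14.4 = 22.2000 / 14.4 = 1.5417.
z_effort = (4.65 − 5.77) / 1.0 = -1.1200 / 1.0 = -1.1200.
z_P − z_E = 1.5417 − (-1.1200) = 2.6617.
E = 2.6617 / √2 = 2.6617 / 1.41421 = 1.8821 ≈ 1.88.

1.88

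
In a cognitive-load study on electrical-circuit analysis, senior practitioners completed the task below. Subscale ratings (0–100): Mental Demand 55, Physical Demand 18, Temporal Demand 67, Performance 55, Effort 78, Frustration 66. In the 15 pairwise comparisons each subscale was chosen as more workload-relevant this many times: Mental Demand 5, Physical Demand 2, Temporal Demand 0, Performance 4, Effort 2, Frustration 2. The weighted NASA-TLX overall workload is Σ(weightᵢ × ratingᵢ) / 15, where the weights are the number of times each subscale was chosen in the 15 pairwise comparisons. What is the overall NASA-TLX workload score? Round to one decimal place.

The tallies are the weights (they sum to 15).
Weighted sum = 5·55 + 2·18 + 0·67 + 4·55 + 2·78 + 2·66
            = 275 + 36 + 0 + 220 + 156 + 132 = 819.
Overall workload = 819 / 15 = 54.6000 ≈ 54.6.

54.6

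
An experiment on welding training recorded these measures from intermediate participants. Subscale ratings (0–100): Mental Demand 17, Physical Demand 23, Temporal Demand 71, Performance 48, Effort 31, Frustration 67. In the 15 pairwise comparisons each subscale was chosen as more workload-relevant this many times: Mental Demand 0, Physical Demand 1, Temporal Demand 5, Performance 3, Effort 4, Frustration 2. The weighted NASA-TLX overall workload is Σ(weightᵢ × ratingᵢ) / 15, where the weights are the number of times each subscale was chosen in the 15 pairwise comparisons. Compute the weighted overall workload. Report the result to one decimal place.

The tallies are the weights (they sum to 15).
Weighted sum = 0·17 + 1·23 + 5·71 + 3·48 + 4·31 + 2·67
            = 0 + 23 + 355 + 144 + 124 + 134 = 780.
Overall workload = 780 / 15 = 52.0000 ≈ 52.0.

52.0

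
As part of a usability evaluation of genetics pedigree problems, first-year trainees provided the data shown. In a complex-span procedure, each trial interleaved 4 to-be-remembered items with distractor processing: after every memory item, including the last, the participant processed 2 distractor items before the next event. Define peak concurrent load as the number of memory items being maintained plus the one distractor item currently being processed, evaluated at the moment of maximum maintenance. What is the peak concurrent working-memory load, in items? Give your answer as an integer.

5

Maintenance is greatest during the distractor(s) after memory item 4: all 4 memory items are being held.
One distractor item is concurrently being processed.
Peak concurrent load = 4 + 1 = 5 items.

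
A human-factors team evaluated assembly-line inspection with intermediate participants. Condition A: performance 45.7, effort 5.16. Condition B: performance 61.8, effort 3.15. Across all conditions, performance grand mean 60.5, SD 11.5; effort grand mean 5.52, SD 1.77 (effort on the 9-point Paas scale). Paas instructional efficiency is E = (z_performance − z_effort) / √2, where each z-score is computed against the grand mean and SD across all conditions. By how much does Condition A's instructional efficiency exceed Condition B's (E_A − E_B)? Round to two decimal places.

-1.79

Condition A: z_P = (45.7 − 60.5)/11.5 = -1.2870; z_E = (5.16 − 5.52)/1.77 = -0.2034; E_A = (-1.2870 − (-0.2034))/√2 = -0.7662.
Condition B: z_P = (61.8 − 60.5)/11.5 = 0.1130; z_E = (3.15 − 5.52)/1.77 = -1.3390; E_B = (0.1130 − (-1.3390))/√2 = 1.0267.
E_A − E_B = -0.7662 − 1.0267 = -1.7929 ≈ -1.79.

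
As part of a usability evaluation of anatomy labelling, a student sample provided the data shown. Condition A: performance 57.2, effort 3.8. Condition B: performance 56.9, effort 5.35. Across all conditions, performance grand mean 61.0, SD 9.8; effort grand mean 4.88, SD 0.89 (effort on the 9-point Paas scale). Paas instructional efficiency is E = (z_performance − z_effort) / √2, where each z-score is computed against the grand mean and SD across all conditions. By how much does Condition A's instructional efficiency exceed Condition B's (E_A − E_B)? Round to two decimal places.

1.25

Condition A: z_P = (57.2 − 61.0)/9.8 = -0.3878; z_E = (3.8 − 4.88)/0.89 = -1.2135; E_A = (-0.3878 − (-1.2135))/√2 = 0.5839.
Condition B: z_P = (56.9 − 61.0)/9.8 = -0.4184; z_E = (5.35 − 4.88)/0.89 = 0.5281; E_B = (-0.4184 − 0.5281)/√2 = -0.6693.
E_A − E_B = 0.5839 − (-0.6693) = 1.2532 ≈ 1.25.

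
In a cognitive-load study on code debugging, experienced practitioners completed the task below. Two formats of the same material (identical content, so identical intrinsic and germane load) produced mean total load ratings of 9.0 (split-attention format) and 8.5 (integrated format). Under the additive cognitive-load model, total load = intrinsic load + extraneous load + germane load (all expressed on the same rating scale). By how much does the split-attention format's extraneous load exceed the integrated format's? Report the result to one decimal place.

Intrinsic and germane load are equal across formats, so the difference in total load equals the difference in extraneous load.
Extraneous-load difference = 9.0 − 8.5 = 0.5.

0.5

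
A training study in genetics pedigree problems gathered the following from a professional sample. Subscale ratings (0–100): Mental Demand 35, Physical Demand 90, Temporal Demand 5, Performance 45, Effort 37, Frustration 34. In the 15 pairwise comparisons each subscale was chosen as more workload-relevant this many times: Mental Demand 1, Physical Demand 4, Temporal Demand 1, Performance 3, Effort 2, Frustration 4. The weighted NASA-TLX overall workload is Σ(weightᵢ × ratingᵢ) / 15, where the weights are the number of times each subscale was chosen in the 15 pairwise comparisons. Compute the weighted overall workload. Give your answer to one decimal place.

49.7

The tallies are the weights (they sum to 15).
Weighted sum = 1·35 + 4·90 + 1·5 + 3·45 + 2·37 + 4·34
            = 35 + 360 + 5 + 135 + 74 + 136 = 745.
Overall workload = 745 / 15 = 49.6667 ≈ 49.7.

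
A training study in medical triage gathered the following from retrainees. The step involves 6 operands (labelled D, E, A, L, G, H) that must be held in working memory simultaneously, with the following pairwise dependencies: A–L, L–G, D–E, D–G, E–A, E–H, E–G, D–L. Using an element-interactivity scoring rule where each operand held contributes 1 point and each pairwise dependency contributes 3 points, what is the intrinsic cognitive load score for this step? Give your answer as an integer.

Count of operands held simultaneously: 6.
Count of pairwise dependencies listed: 8.
Element contribution: 6 × 1 = 6.
Interaction contribution: 8 × 3 = 24.
Intrinsic load = 6 + 24 = 30.

30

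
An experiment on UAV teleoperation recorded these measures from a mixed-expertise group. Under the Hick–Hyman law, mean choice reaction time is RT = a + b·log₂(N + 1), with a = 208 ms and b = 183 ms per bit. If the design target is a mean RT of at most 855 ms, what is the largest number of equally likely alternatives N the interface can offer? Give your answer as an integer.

Set 208 + 183·log₂(N + 1) ≤ 855.
log₂(N + 1) ≤ (855 − 208) / 183 = 3.5355.
N + 1 ≤ 2^3.5355 = 11.5956.
N ≤ 10.5956, so the largest integer N is 10.

10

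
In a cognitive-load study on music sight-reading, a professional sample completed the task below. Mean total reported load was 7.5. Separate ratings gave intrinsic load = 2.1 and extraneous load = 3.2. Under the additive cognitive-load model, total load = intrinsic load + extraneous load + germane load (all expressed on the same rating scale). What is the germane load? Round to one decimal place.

germane load = total − intrinsic − extraneous
             = 7.5 − 2.1 − 3.2 = 2.2.

2.2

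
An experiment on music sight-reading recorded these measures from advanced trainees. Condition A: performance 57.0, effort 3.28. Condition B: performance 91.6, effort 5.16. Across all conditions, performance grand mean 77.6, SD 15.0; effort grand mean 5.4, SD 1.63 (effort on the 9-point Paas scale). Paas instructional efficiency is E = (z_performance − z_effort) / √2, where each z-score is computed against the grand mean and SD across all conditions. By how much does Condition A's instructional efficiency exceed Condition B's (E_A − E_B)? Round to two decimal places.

-0.82

Condition A: z_P = (57.0 − 77.6)/15.0 = -1.3733; z_E = (3.28 − 5.4)/1.63 = -1.3006; E_A = (-1.3733 − (-1.3006))/√2 = -0.0514.
Condition B: z_P = (91.6 − 77.6)/15.0 = 0.9333; z_E = (5.16 − 5.4)/1.63 = -0.1472; E_B = (0.9333 − (-0.1472))/√2 = 0.7640.
E_A − E_B = -0.0514 − 0.7640 = -0.8154 ≈ -0.82.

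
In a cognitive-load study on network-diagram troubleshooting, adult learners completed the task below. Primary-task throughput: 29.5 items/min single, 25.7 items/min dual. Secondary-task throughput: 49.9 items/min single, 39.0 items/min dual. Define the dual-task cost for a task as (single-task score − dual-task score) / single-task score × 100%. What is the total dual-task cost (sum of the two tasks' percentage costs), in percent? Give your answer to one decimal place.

34.7

Primary cost = (29.5 − 25.7) / 29.5 × 100% = 12.8814%.
Secondary cost = (49.9 − 39.0) / 49.9 × 100% = 21.8437%.
Total = 12.8814% + 21.8437% = 34.7251% ≈ 34.7%.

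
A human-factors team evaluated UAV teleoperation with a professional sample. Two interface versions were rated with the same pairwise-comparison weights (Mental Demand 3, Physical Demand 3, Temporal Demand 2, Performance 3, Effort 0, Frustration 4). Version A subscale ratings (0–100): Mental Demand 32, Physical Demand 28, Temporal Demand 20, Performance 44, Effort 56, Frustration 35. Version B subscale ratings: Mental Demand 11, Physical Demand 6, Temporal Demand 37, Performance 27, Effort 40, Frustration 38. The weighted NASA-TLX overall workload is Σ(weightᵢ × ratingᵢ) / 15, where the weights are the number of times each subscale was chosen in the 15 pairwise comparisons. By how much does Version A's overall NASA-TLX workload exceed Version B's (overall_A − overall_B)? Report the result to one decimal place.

Version A weighted sum = 3·32 + 3·28 + 2·20 + 3·44 + 0·56 + 4·35 = 96 + 84 + 40 + 132 + 0 + 140 = 492; overall_A = 492/15 = 32.8000.
Version B weighted sum = 3·11 + 3·6 + 2·37 + 3·27 + 0·40 + 4·38 = 33 + 18 + 74 + 81 + 0 + 152 = 358; overall_B = 358/15 = 23.8667.
Difference = 32.8000 − 23.8667 = 8.9333 ≈ 8.9.

8.9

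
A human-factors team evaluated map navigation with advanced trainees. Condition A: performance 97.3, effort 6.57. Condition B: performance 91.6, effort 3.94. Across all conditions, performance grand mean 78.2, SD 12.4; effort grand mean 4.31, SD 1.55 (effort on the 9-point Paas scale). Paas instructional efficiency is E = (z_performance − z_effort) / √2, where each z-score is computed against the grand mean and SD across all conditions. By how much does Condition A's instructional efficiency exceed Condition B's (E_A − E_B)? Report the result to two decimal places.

-0.87

Condition A: z_P = (97.3 − 78.2)/12.4 = 1.5403; z_E = (6.57 − 4.31)/1.55 = 1.4581; E_A = (1.5403 − 1.4581)/√2 = 0.0581.
Condition B: z_P = (91.6 − 78.2)/12.4 = 1.0806; z_E = (3.94 − 4.31)/1.55 = -0.2387; E_B = (1.0806 − (-0.2387))/√2 = 0.9329.
E_A − E_B = 0.0581 − 0.9329 = -0.8748 ≈ -0.87.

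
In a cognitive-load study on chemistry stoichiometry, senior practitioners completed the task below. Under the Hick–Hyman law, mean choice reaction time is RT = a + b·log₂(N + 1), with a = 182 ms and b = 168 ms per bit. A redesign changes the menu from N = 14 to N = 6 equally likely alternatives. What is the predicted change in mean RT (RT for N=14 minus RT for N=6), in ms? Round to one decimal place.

184.7

RT(14) = 182 + 168·log₂(15) = 182 + 168·3.9069 = 838.3592 ms.
RT(6) = 182 + 168·log₂(7) = 182 + 168·2.8074 = 653.6432 ms.
Difference = 838.3592 − 653.6432 = 184.7160 ≈ 184.7 ms.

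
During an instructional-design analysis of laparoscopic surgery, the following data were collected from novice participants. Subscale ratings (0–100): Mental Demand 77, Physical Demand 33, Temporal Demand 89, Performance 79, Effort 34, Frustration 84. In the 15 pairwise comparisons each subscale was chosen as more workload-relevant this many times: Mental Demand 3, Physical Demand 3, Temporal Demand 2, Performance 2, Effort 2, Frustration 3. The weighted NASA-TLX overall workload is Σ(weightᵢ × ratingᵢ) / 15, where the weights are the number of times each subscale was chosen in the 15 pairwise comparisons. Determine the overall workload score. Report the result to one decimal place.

65.7

The tallies are the weights (they sum to 15).
Weighted sum = 3·77 + 3·33 + 2·89 + 2·79 + 2·34 + 3·84
            = 231 + 99 + 178 + 158 + 68 + 252 = 986.
Overall workload = 986 / 15 = 65.7333 ≈ 65.7.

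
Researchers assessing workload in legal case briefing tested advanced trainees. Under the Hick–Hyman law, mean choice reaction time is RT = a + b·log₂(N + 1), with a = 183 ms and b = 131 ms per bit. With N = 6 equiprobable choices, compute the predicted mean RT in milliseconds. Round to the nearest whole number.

551

log₂(6 + 1) = log₂(7) = 2.8074.
RT = 183 + 131 × 2.8074 = 183 + 367.7694 = 550.7694 ms.
≈ 551 ms.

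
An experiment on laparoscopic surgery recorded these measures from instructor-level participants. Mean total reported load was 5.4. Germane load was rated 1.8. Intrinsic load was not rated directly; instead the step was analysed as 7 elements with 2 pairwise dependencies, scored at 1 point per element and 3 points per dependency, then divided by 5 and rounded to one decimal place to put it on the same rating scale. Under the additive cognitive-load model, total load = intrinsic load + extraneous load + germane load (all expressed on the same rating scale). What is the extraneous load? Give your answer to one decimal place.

Intrinsic (element-interactivity): (7 × 1 + 2 × 3) / 5 = 13 / 5 = 2.6000 → 2.6.
extraneous load = total − intrinsic − germane
             = 5.4 − 2.6 − 1.8 = 1.0.

1.0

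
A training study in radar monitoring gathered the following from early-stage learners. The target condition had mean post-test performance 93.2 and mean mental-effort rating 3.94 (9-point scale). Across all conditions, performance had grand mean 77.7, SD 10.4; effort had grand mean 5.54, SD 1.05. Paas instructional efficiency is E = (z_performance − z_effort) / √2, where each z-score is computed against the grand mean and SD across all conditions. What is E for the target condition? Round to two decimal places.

z_performance = (93.2 − 77.7) / 10.4 = 15.5000 / 10.4 = 1.4904.
z_effort = (3.94 − 5.54) / 1.05 = -1.6000 / 1.05 = -1.5238.
z_P − z_E = 1.4904 − (-1.5238) = 3.0142.
E = 3.0142 / √2 = 3.0142 / 1.41421 = 2.1314 ≈ 2.13.

2.13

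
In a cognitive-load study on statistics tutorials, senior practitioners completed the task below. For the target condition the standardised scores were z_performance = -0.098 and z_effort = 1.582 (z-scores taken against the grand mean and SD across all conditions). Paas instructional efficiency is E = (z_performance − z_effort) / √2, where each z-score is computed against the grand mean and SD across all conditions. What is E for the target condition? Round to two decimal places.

z_P − z_E = -0.098 − 1.582 = -1.6800.
E = -1.6800 / √2 = -1.6800 / 1.41421 = -1.1879 ≈ -1.19.

-1.19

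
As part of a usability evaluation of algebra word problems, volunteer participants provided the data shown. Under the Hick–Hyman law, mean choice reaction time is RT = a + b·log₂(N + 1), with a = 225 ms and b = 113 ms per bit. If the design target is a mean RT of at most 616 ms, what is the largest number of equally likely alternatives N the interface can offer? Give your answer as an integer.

10

Set 225 + 113·log₂(N + 1) ≤ 616.
log₂(N + 1) ≤ (616 − 225) / 113 = 3.4602.
N + 1 ≤ 2^3.4602 = 11.0059.
N ≤ 10.0059, so the largest integer N is 10.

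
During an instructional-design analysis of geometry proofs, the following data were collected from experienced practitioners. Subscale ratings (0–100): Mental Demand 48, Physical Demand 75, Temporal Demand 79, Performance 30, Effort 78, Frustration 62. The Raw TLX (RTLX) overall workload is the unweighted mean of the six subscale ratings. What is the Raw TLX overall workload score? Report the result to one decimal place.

62.0

Sum of ratings = 48 + 75 + 79 + 30 + 78 + 62 = 372.
RTLX = 372 / 6 = 62.0000 ≈ 62.0.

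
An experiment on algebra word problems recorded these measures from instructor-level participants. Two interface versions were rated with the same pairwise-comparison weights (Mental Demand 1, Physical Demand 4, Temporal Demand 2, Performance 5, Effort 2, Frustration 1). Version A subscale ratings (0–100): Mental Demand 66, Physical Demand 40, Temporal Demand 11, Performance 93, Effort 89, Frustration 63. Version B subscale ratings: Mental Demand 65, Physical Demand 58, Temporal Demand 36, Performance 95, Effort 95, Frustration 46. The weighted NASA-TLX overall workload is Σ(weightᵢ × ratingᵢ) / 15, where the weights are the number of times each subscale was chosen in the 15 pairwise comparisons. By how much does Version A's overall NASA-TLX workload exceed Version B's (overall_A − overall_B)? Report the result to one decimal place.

Version A weighted sum = 1·66 + 4·40 + 2·11 + 5·93 + 2·89 + 1·63 = 66 + 160 + 22 + 465 + 178 + 63 = 954; overall_A = 954/15 = 63.6000.
Version B weighted sum = 1·65 + 4·58 + 2·36 + 5·95 + 2·95 + 1·46 = 65 + 232 + 72 + 475 + 190 + 46 = 1080; overall_B = 1080/15 = 72.0000.
Difference = 63.6000 − 72.0000 = -8.4000 ≈ -8.4.

-8.4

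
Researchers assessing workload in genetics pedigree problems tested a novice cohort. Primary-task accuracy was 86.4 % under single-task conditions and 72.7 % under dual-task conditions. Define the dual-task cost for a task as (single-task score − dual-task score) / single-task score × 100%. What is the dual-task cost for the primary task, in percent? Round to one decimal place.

Cost = (86.4 − 72.7) / 86.4 × 100%
     = 13.7000 / 86.4 × 100% = 15.8565%.
≈ 15.9%.

15.9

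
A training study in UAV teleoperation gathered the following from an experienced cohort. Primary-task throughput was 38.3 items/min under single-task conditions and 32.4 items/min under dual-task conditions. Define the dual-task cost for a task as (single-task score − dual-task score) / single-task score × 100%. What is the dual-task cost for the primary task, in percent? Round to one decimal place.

15.4

Cost = (38.3 − 32.4) / 38.3 × 100%
     = 5.9000 / 38.3 × 100% = 15.4047%.
≈ 15.4%.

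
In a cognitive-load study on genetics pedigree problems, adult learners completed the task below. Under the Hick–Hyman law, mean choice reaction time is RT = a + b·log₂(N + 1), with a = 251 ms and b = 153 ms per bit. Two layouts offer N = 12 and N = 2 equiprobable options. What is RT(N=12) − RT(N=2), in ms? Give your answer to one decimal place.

323.7

RT(12) = 251 + 153·log₂(13) = 251 + 153·3.7004 = 817.1612 ms.
RT(2) = 251 + 153·log₂(3) = 251 + 153·1.5850 = 493.5050 ms.
Difference = 817.1612 − 493.5050 = 323.6562 ≈ 323.7 ms.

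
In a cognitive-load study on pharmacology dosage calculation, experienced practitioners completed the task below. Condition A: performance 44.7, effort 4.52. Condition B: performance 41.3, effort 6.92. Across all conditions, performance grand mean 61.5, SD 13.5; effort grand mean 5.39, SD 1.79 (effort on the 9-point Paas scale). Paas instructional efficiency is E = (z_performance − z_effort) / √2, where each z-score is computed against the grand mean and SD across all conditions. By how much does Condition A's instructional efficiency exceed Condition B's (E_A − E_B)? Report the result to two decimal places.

Condition A: z_P = (44.7 − 61.5)/13.5 = -1.2444; z_E = (4.52 − 5.39)/1.79 = -0.4860; E_A = (-1.2444 − (-0.4860))/√2 = -0.5363.
Condition B: z_P = (41.3 − 61.5)/13.5 = -1.4963; z_E = (6.92 − 5.39)/1.79 = 0.8547; E_B = (-1.4963 − 0.8547)/√2 = -1.6624.
E_A − E_B = -0.5363 − (-1.6624) = 1.1261 ≈ 1.13.

1.13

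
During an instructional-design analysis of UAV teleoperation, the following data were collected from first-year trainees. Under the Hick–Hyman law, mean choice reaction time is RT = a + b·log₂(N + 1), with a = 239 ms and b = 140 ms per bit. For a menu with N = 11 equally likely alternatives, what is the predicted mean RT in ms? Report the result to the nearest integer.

log₂(11 + 1) = log₂(12) = 3.5850.
RT = 239 + 140 × 3.5850 = 239 + 501.9000 = 740.9000 ms.
≈ 741 ms.

741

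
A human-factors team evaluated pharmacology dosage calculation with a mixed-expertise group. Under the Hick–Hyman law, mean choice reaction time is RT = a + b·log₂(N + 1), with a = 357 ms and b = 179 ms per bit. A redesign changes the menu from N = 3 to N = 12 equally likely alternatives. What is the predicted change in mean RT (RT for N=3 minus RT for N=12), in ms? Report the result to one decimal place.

RT(3) = 357 + 179·log₂(4) = 357 + 179·2.0000 = 715.0000 ms.
RT(12) = 357 + 179·log₂(13) = 357 + 179·3.7004 = 1019.3716 ms.
Difference = 715.0000 − 1019.3716 = -304.3716 ≈ -304.4 ms.

-304.4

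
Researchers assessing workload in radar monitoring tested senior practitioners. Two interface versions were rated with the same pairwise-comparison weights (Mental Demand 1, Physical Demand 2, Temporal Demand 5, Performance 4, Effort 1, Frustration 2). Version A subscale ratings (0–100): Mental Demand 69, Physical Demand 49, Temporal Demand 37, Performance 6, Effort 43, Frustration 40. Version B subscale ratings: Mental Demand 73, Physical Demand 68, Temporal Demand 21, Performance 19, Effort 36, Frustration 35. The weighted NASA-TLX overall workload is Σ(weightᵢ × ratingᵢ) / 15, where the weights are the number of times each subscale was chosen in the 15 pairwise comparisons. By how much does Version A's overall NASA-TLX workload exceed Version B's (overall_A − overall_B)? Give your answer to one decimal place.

0.2

Version A weighted sum = 1·69 + 2·49 + 5·37 + 4·6 + 1·43 + 2·40 = 69 + 98 + 185 + 24 + 43 + 80 = 499; overall_A = 499/15 = 33.2667.
Version B weighted sum = 1·73 + 2·68 + 5·21 + 4·19 + 1·36 + 2·35 = 73 + 136 + 105 + 76 + 36 + 70 = 496; overall_B = 496/15 = 33.0667.
Difference = 33.2667 − 33.0667 = 0.2000 ≈ 0.2.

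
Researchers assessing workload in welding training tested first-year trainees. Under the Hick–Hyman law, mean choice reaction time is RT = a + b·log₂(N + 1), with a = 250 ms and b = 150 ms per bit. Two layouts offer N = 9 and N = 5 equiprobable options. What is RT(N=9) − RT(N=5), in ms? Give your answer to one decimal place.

RT(9) = 250 + 150·log₂(10) = 250 + 150·3.3219 = 748.2850 ms.
RT(5) = 250 + 150·log₂(6) = 250 + 150·2.5850 = 637.7500 ms.
Difference = 748.2850 − 637.7500 = 110.5350 ≈ 110.5 ms.

110.5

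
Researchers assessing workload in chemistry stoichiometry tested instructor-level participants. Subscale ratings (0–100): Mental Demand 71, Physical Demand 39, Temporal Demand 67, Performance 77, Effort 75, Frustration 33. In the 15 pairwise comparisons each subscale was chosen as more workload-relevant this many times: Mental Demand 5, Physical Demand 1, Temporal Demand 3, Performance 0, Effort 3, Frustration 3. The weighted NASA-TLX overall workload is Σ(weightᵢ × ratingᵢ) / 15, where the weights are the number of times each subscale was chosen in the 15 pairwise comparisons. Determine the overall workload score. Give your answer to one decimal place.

61.3

The tallies are the weights (they sum to 15).
Weighted sum = 5·71 + 1·39 + 3·67 + 0·77 + 3·75 + 3·33
            = 355 + 39 + 201 + 0 + 225 + 99 = 919.
Overall workload = 919 / 15 = 61.2667 ≈ 61.3.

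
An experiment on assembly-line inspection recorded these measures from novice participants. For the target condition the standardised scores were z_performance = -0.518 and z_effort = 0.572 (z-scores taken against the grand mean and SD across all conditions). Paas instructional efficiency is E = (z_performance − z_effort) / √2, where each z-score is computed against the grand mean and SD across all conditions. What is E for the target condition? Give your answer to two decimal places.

z_P − z_E = -0.518 − 0.572 = -1.0900.
E = -1.0900 / √2 = -1.0900 / 1.41421 = -0.7707 ≈ -0.77.

-0.77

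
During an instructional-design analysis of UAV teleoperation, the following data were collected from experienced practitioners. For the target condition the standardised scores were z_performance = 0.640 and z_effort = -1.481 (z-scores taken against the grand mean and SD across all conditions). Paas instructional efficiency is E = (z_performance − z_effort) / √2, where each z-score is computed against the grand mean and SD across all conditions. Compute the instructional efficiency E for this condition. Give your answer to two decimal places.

1.50

z_P − z_E = 0.640 − (-1.481) = 2.1210.
E = 2.1210 / √2 = 2.1210 / 1.41421 = 1.4998 ≈ 1.50.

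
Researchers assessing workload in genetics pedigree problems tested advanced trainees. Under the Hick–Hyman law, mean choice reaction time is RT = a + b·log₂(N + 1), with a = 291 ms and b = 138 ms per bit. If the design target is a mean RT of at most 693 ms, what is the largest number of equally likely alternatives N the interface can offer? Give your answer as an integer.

6

Set 291 + 138·log₂(N + 1) ≤ 693.
log₂(N + 1) ≤ (693 − 291) / 138 = 2.9130.
N + 1 ≤ 2^2.9130 = 7.5318.
N ≤ 6.5318, so the largest integer N is 6.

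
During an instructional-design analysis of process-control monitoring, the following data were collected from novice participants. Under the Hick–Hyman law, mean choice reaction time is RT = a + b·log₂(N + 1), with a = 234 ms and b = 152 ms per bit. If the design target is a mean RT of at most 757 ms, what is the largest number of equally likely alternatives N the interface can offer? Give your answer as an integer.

Set 234 + 152·log₂(N + 1) ≤ 757.
log₂(N + 1) ≤ (757 − 234) / 152 = 3.4408.
N + 1 ≤ 2^3.4408 = 10.8589.
N ≤ 9.8589, so the largest integer N is 9.

9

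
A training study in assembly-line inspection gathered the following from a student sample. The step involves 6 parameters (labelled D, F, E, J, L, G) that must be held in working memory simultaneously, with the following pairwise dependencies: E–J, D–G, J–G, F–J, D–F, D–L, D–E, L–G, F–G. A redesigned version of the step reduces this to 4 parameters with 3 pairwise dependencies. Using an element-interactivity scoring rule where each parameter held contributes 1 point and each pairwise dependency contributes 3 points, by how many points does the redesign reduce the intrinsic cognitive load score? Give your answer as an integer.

Original: 6 × 1 + 9 × 3 = 6 + 27 = 33.
Redesigned: 4 × 1 + 3 × 3 = 4 + 9 = 13.
Reduction = 33 − 13 = 20.

20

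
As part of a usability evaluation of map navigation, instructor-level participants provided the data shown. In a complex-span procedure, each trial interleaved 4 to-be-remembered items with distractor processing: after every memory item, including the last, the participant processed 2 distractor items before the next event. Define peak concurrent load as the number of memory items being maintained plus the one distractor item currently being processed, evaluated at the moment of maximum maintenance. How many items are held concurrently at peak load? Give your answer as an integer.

Maintenance is greatest during the distractor(s) after memory item 4: all 4 memory items are being held.
One distractor item is concurrently being processed.
Peak concurrent load = 4 + 1 = 5 items.

5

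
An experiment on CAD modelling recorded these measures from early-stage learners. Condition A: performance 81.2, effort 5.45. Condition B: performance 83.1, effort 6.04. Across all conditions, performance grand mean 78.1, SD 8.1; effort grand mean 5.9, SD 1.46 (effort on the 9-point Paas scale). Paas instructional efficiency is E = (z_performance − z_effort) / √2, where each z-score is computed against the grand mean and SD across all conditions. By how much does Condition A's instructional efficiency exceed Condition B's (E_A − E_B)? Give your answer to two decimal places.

0.12

Condition A: z_P = (81.2 − 78.1)/8.1 = 0.3827; z_E = (5.45 − 5.9)/1.46 = -0.3082; E_A = (0.3827 − (-0.3082))/√2 = 0.4885.
Condition B: z_P = (83.1 − 78.1)/8.1 = 0.6173; z_E = (6.04 − 5.9)/1.46 = 0.0959; E_B = (0.6173 − 0.0959)/√2 = 0.3687.
E_A − E_B = 0.4885 − 0.3687 = 0.1198 ≈ 0.12.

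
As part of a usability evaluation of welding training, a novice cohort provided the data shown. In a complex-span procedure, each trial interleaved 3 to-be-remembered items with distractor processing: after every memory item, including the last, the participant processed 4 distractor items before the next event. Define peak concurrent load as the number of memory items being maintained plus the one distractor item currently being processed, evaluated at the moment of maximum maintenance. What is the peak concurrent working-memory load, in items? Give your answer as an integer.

Maintenance is greatest during the distractor(s) after memory item 3: all 3 memory items are being held.
One distractor item is concurrently being processed.
Peak concurrent load = 3 + 1 = 4 items.

4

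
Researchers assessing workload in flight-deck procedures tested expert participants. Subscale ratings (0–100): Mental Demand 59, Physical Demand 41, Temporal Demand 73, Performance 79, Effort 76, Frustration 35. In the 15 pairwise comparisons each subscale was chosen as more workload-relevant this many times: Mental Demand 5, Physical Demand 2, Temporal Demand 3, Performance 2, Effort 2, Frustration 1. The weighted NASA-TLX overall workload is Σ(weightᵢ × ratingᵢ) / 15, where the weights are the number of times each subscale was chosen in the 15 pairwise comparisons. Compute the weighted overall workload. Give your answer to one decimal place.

The tallies are the weights (they sum to 15).
Weighted sum = 5·59 + 2·41 + 3·73 + 2·79 + 2·76 + 1·35
            = 295 + 82 + 219 + 158 + 152 + 35 = 941.
Overall workload = 941 / 15 = 62.7333 ≈ 62.7.

62.7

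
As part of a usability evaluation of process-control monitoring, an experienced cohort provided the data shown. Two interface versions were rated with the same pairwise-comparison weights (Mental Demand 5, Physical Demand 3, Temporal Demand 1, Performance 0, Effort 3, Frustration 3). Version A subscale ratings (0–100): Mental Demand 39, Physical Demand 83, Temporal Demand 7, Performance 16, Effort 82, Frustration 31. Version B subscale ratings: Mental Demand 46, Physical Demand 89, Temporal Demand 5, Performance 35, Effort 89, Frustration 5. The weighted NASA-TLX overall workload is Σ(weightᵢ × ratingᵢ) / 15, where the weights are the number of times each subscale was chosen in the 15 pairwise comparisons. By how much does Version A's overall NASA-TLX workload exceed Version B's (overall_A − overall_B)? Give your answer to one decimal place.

0.4

Version A weighted sum = 5·39 + 3·83 + 1·7 + 0·16 + 3·82 + 3·31 = 195 + 249 + 7 + 0 + 246 + 93 = 790; overall_A = 790/15 = 52.6667.
Version B weighted sum = 5·46 + 3·89 + 1·5 + 0·35 + 3·89 + 3·5 = 230 + 267 + 5 + 0 + 267 + 15 = 784; overall_B = 784/15 = 52.2667.
Difference = 52.6667 − 52.2667 = 0.4000 ≈ 0.4.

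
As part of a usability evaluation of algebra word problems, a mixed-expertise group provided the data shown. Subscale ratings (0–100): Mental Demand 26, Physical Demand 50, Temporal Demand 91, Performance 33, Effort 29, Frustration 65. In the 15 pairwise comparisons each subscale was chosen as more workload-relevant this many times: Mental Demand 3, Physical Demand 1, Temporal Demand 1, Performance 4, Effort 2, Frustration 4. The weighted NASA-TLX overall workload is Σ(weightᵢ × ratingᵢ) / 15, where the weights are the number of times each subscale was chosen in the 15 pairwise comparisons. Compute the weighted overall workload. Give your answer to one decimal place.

44.6

The tallies are the weights (they sum to 15).
Weighted sum = 3·26 + 1·50 + 1·91 + 4·33 + 2·29 + 4·65
            = 78 + 50 + 91 + 132 + 58 + 260 = 669.
Overall workload = 669 / 15 = 44.6000 ≈ 44.6.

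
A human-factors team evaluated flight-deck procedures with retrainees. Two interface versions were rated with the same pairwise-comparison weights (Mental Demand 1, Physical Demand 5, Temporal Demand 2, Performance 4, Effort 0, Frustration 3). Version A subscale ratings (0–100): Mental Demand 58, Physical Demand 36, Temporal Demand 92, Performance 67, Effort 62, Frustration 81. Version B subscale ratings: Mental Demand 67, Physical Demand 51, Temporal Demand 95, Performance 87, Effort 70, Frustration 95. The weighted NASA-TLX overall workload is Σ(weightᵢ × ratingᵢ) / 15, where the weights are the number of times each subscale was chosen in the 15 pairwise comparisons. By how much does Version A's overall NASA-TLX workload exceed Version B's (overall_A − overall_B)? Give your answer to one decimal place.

Version A weighted sum = 1·58 + 5·36 + 2·92 + 4·67 + 0·62 + 3·81 = 58 + 180 + 184 + 268 + 0 + 243 = 933; overall_A = 933/15 = 62.2000.
Version B weighted sum = 1·67 + 5·51 + 2·95 + 4·87 + 0·70 + 3·95 = 67 + 255 + 190 + 348 + 0 + 285 = 1145; overall_B = 1145/15 = 76.3333.
Difference = 62.2000 − 76.3333 = -14.1333 ≈ -14.1.

-14.1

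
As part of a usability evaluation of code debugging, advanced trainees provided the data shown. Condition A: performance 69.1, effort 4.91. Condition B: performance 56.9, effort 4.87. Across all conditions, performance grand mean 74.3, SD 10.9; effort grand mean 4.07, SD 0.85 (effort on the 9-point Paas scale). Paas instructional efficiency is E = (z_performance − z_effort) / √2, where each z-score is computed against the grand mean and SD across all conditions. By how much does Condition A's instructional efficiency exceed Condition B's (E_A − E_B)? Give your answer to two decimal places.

0.76

Condition A: z_P = (69.1 − 74.3)/10.9 = -0.4771; z_E = (4.91 − 4.07)/0.85 = 0.9882; E_A = (-0.4771 − 0.9882)/√2 = -1.0361.
Condition B: z_P = (56.9 − 74.3)/10.9 = -1.5963; z_E = (4.87 − 4.07)/0.85 = 0.9412; E_B = (-1.5963 − 0.9412)/√2 = -1.7943.
E_A − E_B = -1.0361 − (-1.7943) = 0.7582 ≈ 0.76.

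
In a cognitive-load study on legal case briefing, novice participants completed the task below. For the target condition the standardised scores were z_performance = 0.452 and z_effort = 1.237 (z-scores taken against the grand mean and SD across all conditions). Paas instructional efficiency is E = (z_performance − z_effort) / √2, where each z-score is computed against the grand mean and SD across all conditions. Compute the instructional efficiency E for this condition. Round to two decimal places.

z_P − z_E = 0.452 − 1.237 = -0.7850.
E = -0.7850 / √2 = -0.7850 / 1.41421 = -0.5551 ≈ -0.56.

-0.56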